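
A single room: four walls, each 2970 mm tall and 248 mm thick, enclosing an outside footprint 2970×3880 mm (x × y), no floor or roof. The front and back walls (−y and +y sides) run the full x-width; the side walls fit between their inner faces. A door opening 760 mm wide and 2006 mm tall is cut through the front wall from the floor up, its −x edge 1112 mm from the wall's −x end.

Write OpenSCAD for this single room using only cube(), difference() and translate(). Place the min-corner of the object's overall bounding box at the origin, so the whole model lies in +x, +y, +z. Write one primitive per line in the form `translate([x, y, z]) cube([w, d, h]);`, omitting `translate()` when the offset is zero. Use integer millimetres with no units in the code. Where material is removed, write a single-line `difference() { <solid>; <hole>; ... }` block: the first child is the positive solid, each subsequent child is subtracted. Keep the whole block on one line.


difference() { cube([2970, 248, 2970]); translate([1112, 0, 0]) cube([760, 248, 2006]); }
translate([0, 3632, 0]) cube([2970, 248, 2970]);
translate([0, 248, 0]) cube([248, 3384, 2970]);
translate([2722, 248, 0]) cube([248, 3384, 2970]);


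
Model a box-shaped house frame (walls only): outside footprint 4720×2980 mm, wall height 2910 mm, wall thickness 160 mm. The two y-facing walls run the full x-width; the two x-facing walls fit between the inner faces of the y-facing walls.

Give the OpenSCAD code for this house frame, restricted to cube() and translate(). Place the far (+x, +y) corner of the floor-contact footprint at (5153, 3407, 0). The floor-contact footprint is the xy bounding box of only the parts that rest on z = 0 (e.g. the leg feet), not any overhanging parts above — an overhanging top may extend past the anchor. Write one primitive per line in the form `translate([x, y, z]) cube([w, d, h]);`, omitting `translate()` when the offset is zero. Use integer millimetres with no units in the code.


translate([433, 427, 0]) cube([4720, 160, 2910]);
translate([433, 3247, 0]) cube([4720, 160, 2910]);
translate([433, 587, 0]) cube([160, 2660, 2910]);
translate([4993, 587, 0]) cube([160, 2660, 2910]);


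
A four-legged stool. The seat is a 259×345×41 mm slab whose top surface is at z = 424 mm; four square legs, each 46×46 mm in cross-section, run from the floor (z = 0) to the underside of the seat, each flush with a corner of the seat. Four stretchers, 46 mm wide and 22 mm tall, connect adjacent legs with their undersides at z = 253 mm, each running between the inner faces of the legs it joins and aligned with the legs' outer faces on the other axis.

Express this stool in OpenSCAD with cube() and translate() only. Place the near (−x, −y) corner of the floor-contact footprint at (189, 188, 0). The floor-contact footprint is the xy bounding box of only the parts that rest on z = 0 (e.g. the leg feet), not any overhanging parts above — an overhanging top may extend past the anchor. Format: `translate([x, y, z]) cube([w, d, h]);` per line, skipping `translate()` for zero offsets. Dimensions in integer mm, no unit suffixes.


// leg_h = 424 - 41 = 383
// stretcher span = 259 - 2*46 = 167
translate([189, 188, 383]) cube([259, 345, 41]);
translate([189, 188, 0]) cube([46, 46, 383]);
translate([402, 188, 0]) cube([46, 46, 383]);
translate([189, 487, 0]) cube([46, 46, 383]);
translate([402, 487, 0]) cube([46, 46, 383]);
translate([235, 188, 253]) cube([167, 46, 22]);
translate([235, 487, 253]) cube([167, 46, 22]);
translate([189, 234, 253]) cube([46, 253, 22]);
translate([402, 234, 253]) cube([46, 253, 22]);


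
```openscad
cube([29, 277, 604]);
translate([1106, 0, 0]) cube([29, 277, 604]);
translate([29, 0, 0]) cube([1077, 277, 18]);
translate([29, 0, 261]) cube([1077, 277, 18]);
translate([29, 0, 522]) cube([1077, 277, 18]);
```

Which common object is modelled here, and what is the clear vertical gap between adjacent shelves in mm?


A bookshelf. The clear shelf gap is 243 mm.

Two tall side panels with 3 horizontal boards between them — a bookshelf. The first two shelf undersides are at z = 0 and z = 261; with shelf thickness 18, the clear gap is 261 − 0 − 18 = 243 mm.


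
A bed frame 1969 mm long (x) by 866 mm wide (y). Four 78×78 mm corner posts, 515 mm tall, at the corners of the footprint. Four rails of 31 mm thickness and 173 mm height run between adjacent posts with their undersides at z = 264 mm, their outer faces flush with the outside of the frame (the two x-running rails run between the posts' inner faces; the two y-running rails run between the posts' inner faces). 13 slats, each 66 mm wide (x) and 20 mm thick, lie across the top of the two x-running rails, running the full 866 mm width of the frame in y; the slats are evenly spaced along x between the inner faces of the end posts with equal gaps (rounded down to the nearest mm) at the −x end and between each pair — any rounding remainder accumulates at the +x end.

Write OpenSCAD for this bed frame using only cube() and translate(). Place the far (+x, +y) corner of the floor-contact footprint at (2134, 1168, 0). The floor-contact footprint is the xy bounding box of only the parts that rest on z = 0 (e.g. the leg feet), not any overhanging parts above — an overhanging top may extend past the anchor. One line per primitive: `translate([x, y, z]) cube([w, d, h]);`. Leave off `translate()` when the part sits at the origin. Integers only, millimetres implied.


translate([165, 302, 0]) cube([78, 78, 515]);
translate([165, 1090, 0]) cube([78, 78, 515]);
translate([2056, 302, 0]) cube([78, 78, 515]);
translate([2056, 1090, 0]) cube([78, 78, 515]);
translate([243, 302, 264]) cube([1813, 31, 173]);
translate([243, 1137, 264]) cube([1813, 31, 173]);
translate([165, 380, 264]) cube([31, 710, 173]);
translate([2103, 380, 264]) cube([31, 710, 173]);
translate([311, 302, 437]) cube([66, 866, 20]);
translate([445, 302, 437]) cube([66, 866, 20]);
translate([579, 302, 437]) cube([66, 866, 20]);
translate([713, 302, 437]) cube([66, 866, 20]);
translate([847, 302, 437]) cube([66, 866, 20]);
translate([981, 302, 437]) cube([66, 866, 20]);
translate([1115, 302, 437]) cube([66, 866, 20]);
translate([1249, 302, 437]) cube([66, 866, 20]);
translate([1383, 302, 437]) cube([66, 866, 20]);
translate([1517, 302, 437]) cube([66, 866, 20]);
translate([1651, 302, 437]) cube([66, 866, 20]);
translate([1785, 302, 437]) cube([66, 866, 20]);
translate([1919, 302, 437]) cube([66, 866, 20]);


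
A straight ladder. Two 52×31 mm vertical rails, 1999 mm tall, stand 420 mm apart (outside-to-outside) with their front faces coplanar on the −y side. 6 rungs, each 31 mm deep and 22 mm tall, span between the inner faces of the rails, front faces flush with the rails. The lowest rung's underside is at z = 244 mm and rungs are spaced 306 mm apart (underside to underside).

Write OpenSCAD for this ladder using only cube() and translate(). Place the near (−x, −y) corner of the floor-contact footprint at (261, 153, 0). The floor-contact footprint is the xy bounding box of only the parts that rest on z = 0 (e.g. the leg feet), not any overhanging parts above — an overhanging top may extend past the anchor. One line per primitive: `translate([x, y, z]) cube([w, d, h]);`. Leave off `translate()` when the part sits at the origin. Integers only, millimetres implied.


translate([261, 153, 0]) cube([52, 31, 1999]);
translate([629, 153, 0]) cube([52, 31, 1999]);
translate([313, 153, 244]) cube([316, 31, 22]);
translate([313, 153, 550]) cube([316, 31, 22]);
translate([313, 153, 856]) cube([316, 31, 22]);
translate([313, 153, 1162]) cube([316, 31, 22]);
translate([313, 153, 1468]) cube([316, 31, 22]);
translate([313, 153, 1774]) cube([316, 31, 22]);


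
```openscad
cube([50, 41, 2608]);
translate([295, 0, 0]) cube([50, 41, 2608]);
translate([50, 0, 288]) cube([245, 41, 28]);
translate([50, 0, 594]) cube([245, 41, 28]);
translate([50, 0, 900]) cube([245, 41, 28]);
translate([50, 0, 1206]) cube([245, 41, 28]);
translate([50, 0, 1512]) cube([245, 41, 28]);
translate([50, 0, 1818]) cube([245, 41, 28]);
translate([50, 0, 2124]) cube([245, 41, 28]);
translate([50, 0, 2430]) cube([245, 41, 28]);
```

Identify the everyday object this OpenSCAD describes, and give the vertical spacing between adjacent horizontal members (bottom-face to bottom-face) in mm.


A ladder. The rung spacing is 306 mm.

Two tall 50×41 posts with 8 short bars between them — a ladder. Adjacent rungs sit at z = 288 and z = 594, so the spacing is 594 − 288 = 306 mm.


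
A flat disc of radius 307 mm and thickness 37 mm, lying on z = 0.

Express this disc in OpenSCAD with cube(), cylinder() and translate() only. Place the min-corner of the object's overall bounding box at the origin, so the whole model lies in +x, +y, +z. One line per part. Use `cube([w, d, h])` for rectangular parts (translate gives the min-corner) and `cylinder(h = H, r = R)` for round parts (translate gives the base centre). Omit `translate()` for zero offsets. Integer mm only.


translate([307, 307, 0]) cylinder(h = 37, r = 307);


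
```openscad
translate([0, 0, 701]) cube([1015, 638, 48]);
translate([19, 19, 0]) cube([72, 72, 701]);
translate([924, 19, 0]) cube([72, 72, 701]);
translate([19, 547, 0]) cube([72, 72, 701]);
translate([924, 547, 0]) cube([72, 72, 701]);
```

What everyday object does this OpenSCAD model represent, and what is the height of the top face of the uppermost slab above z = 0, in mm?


A table. The table height is 749 mm.

A 1015×638×48 slab sits at z = 701 on four 72 mm square posts — a table. The top surface is at 701 + 48 = 749 mm.


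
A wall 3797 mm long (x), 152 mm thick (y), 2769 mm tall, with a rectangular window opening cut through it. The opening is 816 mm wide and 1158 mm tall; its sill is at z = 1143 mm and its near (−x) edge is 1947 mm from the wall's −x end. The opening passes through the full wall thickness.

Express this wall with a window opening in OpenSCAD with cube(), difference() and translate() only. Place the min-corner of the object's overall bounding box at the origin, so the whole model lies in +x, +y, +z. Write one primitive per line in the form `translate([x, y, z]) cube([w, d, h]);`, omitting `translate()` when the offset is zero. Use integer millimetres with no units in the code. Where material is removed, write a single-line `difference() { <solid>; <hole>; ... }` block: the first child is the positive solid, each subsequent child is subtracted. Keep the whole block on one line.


difference() { cube([3797, 152, 2769]); translate([1947, 0, 1143]) cube([816, 152, 1158]); }


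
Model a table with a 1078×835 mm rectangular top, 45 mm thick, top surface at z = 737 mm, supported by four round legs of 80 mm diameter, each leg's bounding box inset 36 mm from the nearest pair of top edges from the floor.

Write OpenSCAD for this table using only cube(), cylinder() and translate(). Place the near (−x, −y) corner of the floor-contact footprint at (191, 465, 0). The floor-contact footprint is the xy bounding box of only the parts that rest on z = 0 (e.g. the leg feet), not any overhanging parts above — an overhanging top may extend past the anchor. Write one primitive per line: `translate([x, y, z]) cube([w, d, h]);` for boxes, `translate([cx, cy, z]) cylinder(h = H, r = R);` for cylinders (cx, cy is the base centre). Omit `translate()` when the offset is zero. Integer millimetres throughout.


translate([155, 429, 692]) cube([1078, 835, 45]);
translate([231, 505, 0]) cylinder(h = 692, r = 40);
translate([1157, 505, 0]) cylinder(h = 692, r = 40);
translate([231, 1188, 0]) cylinder(h = 692, r = 40);
translate([1157, 1188, 0]) cylinder(h = 692, r = 40);


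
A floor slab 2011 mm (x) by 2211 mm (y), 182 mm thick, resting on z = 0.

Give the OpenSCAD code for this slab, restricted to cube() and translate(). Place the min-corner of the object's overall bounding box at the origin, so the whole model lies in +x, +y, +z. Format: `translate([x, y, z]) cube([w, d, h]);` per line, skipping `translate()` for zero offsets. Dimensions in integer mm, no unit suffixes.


cube([2011, 2211, 182]);


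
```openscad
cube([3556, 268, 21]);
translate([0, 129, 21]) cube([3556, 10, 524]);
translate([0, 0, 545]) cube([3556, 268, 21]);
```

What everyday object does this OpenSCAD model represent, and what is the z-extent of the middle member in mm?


An I-beam. The web height is 524 mm.

Two wide flanges with a thin centred web — an I-beam. Overall 566 mm minus two 21 mm flanges gives a web of 566 − 2·21 = 524 mm.


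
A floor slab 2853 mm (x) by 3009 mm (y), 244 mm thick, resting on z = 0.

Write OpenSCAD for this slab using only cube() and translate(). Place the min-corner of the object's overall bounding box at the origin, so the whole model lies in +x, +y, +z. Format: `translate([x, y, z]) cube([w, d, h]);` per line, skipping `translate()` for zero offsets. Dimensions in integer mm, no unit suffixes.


cube([2853, 3009, 244]);


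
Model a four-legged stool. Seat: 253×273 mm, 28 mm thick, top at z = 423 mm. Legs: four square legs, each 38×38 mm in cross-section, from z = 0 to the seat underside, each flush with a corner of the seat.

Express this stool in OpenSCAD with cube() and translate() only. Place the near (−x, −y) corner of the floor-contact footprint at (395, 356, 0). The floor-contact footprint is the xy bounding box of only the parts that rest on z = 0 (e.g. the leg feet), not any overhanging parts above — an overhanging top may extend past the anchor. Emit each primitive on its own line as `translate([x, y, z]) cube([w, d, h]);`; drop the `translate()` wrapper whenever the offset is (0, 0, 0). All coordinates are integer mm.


translate([395, 356, 395]) cube([253, 273, 28]);
translate([395, 356, 0]) cube([38, 38, 395]);
translate([610, 356, 0]) cube([38, 38, 395]);
translate([395, 591, 0]) cube([38, 38, 395]);
translate([610, 591, 0]) cube([38, 38, 395]);


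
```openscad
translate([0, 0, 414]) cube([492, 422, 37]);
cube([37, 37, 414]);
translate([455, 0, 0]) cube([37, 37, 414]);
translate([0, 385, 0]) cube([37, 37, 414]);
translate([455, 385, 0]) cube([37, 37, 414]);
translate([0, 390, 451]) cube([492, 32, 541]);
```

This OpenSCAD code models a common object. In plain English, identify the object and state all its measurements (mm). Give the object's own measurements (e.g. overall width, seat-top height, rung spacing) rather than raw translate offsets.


A chair. The seat is a 492×422×37 mm slab with its top at z = 451 mm, on four 37×37 mm corner legs (flush with the seat edges, standing on z = 0). A flat backrest 32 mm thick, 541 mm tall, spans the full seat width and rises from the seat top along its +y edge, rear face flush with the rear of the seat.


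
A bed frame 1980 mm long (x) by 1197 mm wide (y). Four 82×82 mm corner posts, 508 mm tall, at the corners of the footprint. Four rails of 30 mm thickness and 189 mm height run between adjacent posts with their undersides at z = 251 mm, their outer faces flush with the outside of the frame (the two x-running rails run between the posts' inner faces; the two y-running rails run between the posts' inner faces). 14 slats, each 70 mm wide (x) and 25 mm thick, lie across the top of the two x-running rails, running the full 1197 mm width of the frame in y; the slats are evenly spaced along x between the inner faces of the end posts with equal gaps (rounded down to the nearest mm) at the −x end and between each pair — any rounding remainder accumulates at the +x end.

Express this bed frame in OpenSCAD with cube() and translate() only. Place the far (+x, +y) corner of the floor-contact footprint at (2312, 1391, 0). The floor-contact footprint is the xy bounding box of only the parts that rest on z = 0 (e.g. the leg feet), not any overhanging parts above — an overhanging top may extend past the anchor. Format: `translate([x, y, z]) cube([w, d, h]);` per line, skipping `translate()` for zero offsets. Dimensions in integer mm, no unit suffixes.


translate([332, 194, 0]) cube([82, 82, 508]);
translate([332, 1309, 0]) cube([82, 82, 508]);
translate([2230, 194, 0]) cube([82, 82, 508]);
translate([2230, 1309, 0]) cube([82, 82, 508]);
translate([414, 194, 251]) cube([1816, 30, 189]);
translate([414, 1361, 251]) cube([1816, 30, 189]);
translate([332, 276, 251]) cube([30, 1033, 189]);
translate([2282, 276, 251]) cube([30, 1033, 189]);
translate([469, 194, 440]) cube([70, 1197, 25]);
translate([594, 194, 440]) cube([70, 1197, 25]);
translate([719, 194, 440]) cube([70, 1197, 25]);
translate([844, 194, 440]) cube([70, 1197, 25]);
translate([969, 194, 440]) cube([70, 1197, 25]);
translate([1094, 194, 440]) cube([70, 1197, 25]);
translate([1219, 194, 440]) cube([70, 1197, 25]);
translate([1344, 194, 440]) cube([70, 1197, 25]);
translate([1469, 194, 440]) cube([70, 1197, 25]);
translate([1594, 194, 440]) cube([70, 1197, 25]);
translate([1719, 194, 440]) cube([70, 1197, 25]);
translate([1844, 194, 440]) cube([70, 1197, 25]);
translate([1969, 194, 440]) cube([70, 1197, 25]);
translate([2094, 194, 440]) cube([70, 1197, 25]);


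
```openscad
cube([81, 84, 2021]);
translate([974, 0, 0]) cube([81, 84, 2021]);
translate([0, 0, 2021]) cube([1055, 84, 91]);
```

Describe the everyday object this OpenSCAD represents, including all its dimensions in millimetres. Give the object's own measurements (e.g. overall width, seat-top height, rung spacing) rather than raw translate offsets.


A door frame. The clear opening is 893 mm wide and 2021 mm high. Two 81 mm wide jambs, 84 mm deep, stand either side of the opening from the floor to the top of the opening. A 91 mm thick head sits across the top of both jambs, spanning the full outside width of the frame.


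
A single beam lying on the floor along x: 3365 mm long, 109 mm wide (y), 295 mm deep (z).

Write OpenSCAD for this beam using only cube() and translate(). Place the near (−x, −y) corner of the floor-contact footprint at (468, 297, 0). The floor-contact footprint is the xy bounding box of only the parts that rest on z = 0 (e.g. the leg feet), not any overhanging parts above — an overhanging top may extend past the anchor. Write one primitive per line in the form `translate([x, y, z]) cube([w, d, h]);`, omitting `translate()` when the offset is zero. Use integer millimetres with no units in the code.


translate([468, 297, 0]) cube([3365, 109, 295]);


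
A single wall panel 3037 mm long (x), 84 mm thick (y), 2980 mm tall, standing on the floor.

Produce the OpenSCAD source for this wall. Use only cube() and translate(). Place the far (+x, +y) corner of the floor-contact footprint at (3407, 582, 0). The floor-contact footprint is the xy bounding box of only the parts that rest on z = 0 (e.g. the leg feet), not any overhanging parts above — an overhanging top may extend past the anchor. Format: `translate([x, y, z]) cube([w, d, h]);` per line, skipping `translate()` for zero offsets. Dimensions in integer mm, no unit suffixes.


translate([370, 498, 0]) cube([3037, 84, 2980]);


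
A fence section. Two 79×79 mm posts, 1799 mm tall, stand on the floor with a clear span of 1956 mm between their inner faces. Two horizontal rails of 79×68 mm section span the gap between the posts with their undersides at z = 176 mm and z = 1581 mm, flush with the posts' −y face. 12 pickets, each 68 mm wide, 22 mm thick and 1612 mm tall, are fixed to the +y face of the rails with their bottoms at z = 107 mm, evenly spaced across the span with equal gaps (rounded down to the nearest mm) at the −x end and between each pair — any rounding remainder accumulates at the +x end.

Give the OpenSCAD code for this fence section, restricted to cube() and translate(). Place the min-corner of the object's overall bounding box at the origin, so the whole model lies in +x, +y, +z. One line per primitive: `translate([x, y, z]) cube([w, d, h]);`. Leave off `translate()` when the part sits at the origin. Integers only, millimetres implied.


cube([79, 79, 1799]);
translate([2035, 0, 0]) cube([79, 79, 1799]);
translate([79, 0, 176]) cube([1956, 79, 68]);
translate([79, 0, 1581]) cube([1956, 79, 68]);
translate([166, 79, 107]) cube([68, 22, 1612]);
translate([321, 79, 107]) cube([68, 22, 1612]);
translate([476, 79, 107]) cube([68, 22, 1612]);
translate([631, 79, 107]) cube([68, 22, 1612]);
translate([786, 79, 107]) cube([68, 22, 1612]);
translate([941, 79, 107]) cube([68, 22, 1612]);
translate([1096, 79, 107]) cube([68, 22, 1612]);
translate([1251, 79, 107]) cube([68, 22, 1612]);
translate([1406, 79, 107]) cube([68, 22, 1612]);
translate([1561, 79, 107]) cube([68, 22, 1612]);
translate([1716, 79, 107]) cube([68, 22, 1612]);
translate([1871, 79, 107]) cube([68, 22, 1612]);


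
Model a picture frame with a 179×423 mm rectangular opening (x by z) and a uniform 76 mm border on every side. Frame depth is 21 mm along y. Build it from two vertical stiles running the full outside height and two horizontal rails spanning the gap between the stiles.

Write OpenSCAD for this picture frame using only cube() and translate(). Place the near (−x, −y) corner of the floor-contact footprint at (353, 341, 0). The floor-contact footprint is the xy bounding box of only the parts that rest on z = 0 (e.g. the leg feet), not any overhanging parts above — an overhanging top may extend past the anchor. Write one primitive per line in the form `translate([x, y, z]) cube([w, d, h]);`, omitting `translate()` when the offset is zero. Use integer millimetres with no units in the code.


translate([353, 341, 0]) cube([76, 21, 575]);
translate([608, 341, 0]) cube([76, 21, 575]);
translate([429, 341, 0]) cube([179, 21, 76]);
translate([429, 341, 499]) cube([179, 21, 76]);


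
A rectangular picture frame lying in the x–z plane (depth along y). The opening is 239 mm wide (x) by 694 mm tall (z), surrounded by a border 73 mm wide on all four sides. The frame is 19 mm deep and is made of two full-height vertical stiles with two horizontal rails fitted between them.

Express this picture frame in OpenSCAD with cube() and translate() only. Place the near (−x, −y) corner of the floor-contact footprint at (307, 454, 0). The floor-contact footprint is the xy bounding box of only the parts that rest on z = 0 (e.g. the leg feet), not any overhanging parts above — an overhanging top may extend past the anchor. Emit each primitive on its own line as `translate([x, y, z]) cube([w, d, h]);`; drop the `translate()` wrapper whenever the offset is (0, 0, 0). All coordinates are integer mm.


translate([307, 454, 0]) cube([73, 19, 840]);
translate([619, 454, 0]) cube([73, 19, 840]);
translate([380, 454, 0]) cube([239, 19, 73]);
translate([380, 454, 767]) cube([239, 19, 73]);


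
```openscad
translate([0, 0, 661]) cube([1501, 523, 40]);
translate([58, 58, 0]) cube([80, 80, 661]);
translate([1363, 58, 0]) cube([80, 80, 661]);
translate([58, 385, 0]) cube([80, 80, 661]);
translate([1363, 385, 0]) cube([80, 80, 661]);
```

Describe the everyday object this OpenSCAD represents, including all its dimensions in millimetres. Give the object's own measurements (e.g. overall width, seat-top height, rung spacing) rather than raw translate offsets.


A rectangular dining table. The top is 1501×523×40 mm with its upper surface at z = 701 mm. It stands on four 80×80 mm square legs, each inset 58 mm from the nearest pair of top edges, running from the floor to the underside of the top.


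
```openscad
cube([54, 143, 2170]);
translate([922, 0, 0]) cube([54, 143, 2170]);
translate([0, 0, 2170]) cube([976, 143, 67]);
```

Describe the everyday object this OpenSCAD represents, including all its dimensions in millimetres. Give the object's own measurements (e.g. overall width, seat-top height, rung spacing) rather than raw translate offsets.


A door frame. The clear opening is 868 mm wide and 2170 mm high. Two 54 mm wide jambs, 143 mm deep, stand either side of the opening from the floor to the top of the opening. A 67 mm thick head sits across the top of both jambs, spanning the full outside width of the frame.


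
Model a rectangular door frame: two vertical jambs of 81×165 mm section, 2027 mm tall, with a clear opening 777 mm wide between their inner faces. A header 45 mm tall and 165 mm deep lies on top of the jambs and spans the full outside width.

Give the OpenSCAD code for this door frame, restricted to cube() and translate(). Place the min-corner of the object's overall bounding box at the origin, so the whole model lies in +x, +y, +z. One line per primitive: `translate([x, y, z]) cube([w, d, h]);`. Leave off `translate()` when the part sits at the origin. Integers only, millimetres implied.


cube([81, 165, 2027]);
translate([858, 0, 0]) cube([81, 165, 2027]);
translate([0, 0, 2027]) cube([939, 165, 45]);


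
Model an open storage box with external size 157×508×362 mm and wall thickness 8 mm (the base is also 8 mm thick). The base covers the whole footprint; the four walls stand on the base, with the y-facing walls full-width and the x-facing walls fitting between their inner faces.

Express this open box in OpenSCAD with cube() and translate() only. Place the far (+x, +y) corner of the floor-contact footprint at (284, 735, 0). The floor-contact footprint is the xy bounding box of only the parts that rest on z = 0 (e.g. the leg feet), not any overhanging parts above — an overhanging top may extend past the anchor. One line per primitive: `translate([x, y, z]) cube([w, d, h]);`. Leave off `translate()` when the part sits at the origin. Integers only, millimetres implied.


translate([127, 227, 0]) cube([157, 508, 8]);
translate([127, 227, 8]) cube([157, 8, 354]);
translate([127, 727, 8]) cube([157, 8, 354]);
translate([127, 235, 8]) cube([8, 492, 354]);
translate([276, 235, 8]) cube([8, 492, 354]);


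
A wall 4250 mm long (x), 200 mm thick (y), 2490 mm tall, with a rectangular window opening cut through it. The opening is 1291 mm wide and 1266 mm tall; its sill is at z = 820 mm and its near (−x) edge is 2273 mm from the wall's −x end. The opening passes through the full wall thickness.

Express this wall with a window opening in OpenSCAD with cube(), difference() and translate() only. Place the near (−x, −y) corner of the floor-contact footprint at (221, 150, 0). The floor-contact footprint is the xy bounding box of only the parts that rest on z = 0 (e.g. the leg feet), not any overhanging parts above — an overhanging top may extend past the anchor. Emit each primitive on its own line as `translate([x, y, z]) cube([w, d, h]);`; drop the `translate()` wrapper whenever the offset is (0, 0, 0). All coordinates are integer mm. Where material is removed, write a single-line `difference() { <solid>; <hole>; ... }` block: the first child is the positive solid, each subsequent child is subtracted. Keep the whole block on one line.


difference() { translate([221, 150, 0]) cube([4250, 200, 2490]); translate([2494, 150, 820]) cube([1291, 200, 1266]); }


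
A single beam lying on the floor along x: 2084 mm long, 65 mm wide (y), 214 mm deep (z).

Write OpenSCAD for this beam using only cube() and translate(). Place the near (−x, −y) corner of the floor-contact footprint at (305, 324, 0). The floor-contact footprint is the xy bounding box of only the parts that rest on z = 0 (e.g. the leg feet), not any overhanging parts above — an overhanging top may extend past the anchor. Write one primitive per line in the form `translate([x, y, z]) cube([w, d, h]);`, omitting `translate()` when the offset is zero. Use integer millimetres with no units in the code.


translate([305, 324, 0]) cube([2084, 65, 214]);


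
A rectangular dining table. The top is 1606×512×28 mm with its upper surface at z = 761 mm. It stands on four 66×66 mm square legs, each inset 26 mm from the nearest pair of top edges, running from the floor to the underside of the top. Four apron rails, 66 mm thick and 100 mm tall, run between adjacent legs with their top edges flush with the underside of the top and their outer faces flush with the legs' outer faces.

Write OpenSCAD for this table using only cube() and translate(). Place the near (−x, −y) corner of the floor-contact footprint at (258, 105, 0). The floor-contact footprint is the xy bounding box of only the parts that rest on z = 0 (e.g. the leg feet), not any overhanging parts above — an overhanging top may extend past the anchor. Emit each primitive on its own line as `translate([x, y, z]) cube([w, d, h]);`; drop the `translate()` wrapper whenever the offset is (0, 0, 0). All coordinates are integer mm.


translate([232, 79, 733]) cube([1606, 512, 28]);
translate([258, 105, 0]) cube([66, 66, 733]);
translate([1746, 105, 0]) cube([66, 66, 733]);
translate([258, 499, 0]) cube([66, 66, 733]);
translate([1746, 499, 0]) cube([66, 66, 733]);
translate([324, 105, 633]) cube([1422, 66, 100]);
translate([324, 499, 633]) cube([1422, 66, 100]);
translate([258, 171, 633]) cube([66, 328, 100]);
translate([1746, 171, 633]) cube([66, 328, 100]);


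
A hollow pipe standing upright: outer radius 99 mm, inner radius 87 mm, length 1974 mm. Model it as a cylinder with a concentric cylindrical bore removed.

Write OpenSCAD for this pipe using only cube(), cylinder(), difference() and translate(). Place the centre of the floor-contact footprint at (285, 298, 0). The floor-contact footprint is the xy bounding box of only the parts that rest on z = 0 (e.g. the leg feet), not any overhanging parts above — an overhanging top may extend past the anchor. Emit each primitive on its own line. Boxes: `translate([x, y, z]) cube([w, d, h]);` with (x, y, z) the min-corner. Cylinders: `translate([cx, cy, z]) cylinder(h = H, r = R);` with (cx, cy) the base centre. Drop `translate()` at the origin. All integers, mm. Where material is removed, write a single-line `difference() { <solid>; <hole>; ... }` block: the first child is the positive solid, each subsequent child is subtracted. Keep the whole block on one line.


difference() { translate([285, 298, 0]) cylinder(h = 1974, r = 99); translate([285, 298, 0]) cylinder(h = 1974, r = 87); }


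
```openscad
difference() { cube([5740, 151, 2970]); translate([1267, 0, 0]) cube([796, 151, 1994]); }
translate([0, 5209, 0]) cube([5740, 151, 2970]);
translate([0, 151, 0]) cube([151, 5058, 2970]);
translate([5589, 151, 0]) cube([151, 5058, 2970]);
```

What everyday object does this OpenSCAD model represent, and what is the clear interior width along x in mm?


A single room. The interior width is 5438 mm.

Four walls enclosing a rectangle with a door in the front wall — a room. Outside width 5740 minus two 151 mm walls gives 5438 mm.


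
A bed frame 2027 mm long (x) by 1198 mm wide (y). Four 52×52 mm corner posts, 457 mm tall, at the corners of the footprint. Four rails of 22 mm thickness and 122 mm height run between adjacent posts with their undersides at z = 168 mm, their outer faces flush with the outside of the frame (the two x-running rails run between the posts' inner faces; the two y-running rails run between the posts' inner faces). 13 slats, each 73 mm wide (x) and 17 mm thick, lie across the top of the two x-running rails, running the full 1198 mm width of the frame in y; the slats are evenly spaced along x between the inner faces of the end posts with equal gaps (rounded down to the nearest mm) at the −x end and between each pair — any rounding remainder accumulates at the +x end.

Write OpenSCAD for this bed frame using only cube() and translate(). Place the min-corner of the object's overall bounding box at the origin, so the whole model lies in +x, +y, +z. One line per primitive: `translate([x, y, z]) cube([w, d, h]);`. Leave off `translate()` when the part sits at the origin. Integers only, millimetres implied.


// slat z = rail_z + rail_h = 168 + 122 = 290
// slat gap = ⌊(1923 − 13·73) / 14⌋ = 69
cube([52, 52, 457]);
translate([0, 1146, 0]) cube([52, 52, 457]);
translate([1975, 0, 0]) cube([52, 52, 457]);
translate([1975, 1146, 0]) cube([52, 52, 457]);
translate([52, 0, 168]) cube([1923, 22, 122]);
translate([52, 1176, 168]) cube([1923, 22, 122]);
translate([0, 52, 168]) cube([22, 1094, 122]);
translate([2005, 52, 168]) cube([22, 1094, 122]);
translate([121, 0, 290]) cube([73, 1198, 17]);
translate([263, 0, 290]) cube([73, 1198, 17]);
translate([405, 0, 290]) cube([73, 1198, 17]);
translate([547, 0, 290]) cube([73, 1198, 17]);
translate([689, 0, 290]) cube([73, 1198, 17]);
translate([831, 0, 290]) cube([73, 1198, 17]);
translate([973, 0, 290]) cube([73, 1198, 17]);
translate([1115, 0, 290]) cube([73, 1198, 17]);
translate([1257, 0, 290]) cube([73, 1198, 17]);
translate([1399, 0, 290]) cube([73, 1198, 17]);
translate([1541, 0, 290]) cube([73, 1198, 17]);
translate([1683, 0, 290]) cube([73, 1198, 17]);
translate([1825, 0, 290]) cube([73, 1198, 17]);


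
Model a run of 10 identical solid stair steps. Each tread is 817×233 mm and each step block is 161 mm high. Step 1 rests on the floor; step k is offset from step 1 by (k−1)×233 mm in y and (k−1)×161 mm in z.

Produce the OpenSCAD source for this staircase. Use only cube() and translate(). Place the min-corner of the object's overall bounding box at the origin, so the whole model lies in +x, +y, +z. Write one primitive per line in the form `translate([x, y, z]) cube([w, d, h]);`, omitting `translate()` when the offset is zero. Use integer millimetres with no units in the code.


cube([817, 233, 161]);
translate([0, 233, 161]) cube([817, 233, 161]);
translate([0, 466, 322]) cube([817, 233, 161]);
translate([0, 699, 483]) cube([817, 233, 161]);
translate([0, 932, 644]) cube([817, 233, 161]);
translate([0, 1165, 805]) cube([817, 233, 161]);
translate([0, 1398, 966]) cube([817, 233, 161]);
translate([0, 1631, 1127]) cube([817, 233, 161]);
translate([0, 1864, 1288]) cube([817, 233, 161]);
translate([0, 2097, 1449]) cube([817, 233, 161]);


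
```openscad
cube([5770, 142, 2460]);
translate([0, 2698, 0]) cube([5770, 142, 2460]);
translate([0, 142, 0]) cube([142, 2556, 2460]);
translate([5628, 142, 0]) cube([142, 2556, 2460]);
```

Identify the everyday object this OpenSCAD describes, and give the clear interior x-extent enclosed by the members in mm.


A house (or room) frame. The interior width is 5486 mm.

Four 2460 mm walls enclosing a rectangle with no floor or roof — a room or house frame. Outside width is 5770 mm and wall thickness is 142 mm, so the interior width is 5770 − 2 × 142 = 5486 mm.


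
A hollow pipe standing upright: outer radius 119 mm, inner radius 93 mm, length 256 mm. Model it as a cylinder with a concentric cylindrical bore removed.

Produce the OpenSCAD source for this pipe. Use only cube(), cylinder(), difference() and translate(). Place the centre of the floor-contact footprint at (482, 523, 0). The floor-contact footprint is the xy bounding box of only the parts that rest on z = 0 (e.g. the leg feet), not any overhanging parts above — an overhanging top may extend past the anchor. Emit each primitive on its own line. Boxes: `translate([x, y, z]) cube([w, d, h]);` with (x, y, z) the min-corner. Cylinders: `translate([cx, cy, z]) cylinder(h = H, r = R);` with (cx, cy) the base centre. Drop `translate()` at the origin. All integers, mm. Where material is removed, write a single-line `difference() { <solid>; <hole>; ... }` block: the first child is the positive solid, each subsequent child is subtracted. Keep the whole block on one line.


difference() { translate([482, 523, 0]) cylinder(h = 256, r = 119); translate([482, 523, 0]) cylinder(h = 256, r = 93); }


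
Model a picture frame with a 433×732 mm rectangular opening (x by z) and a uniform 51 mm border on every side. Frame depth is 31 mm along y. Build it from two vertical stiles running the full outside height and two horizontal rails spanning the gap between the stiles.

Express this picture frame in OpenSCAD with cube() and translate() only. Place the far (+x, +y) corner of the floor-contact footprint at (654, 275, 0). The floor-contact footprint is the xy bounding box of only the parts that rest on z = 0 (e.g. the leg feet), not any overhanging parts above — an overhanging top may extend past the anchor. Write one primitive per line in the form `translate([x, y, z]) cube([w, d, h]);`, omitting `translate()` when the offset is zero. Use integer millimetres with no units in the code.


translate([119, 244, 0]) cube([51, 31, 834]);
translate([603, 244, 0]) cube([51, 31, 834]);
translate([170, 244, 0]) cube([433, 31, 51]);
translate([170, 244, 783]) cube([433, 31, 51]);


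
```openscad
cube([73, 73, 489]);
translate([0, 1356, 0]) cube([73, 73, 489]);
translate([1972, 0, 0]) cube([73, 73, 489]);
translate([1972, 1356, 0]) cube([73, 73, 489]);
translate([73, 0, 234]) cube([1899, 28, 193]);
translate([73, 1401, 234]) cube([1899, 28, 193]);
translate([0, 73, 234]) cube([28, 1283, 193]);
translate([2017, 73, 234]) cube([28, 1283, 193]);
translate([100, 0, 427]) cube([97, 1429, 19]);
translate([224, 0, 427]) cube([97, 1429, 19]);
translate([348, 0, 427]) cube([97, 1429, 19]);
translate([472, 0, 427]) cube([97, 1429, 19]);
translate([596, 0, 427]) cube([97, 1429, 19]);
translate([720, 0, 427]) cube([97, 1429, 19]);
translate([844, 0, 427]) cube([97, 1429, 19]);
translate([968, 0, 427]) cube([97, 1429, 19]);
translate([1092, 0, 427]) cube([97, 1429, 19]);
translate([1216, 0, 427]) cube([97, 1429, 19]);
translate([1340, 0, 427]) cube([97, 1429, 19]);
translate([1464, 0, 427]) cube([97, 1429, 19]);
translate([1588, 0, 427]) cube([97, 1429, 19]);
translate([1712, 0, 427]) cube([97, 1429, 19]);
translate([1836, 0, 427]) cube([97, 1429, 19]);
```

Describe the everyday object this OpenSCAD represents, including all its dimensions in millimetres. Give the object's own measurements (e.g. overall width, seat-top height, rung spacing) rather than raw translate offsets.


A bed frame 2045 mm long (x) by 1429 mm wide (y). Four 73×73 mm corner posts, 489 mm tall, at the corners of the footprint. Four rails of 28 mm thickness and 193 mm height run between adjacent posts with their undersides at z = 234 mm, their outer faces flush with the outside of the frame (the two x-running rails run between the posts' inner faces; the two y-running rails run between the posts' inner faces). 15 slats, each 97 mm wide (x) and 19 mm thick, lie across the top of the two x-running rails, running the full 1429 mm width of the frame in y; along x they sit between the end posts with a 27 mm gap after the −x posts and between neighbouring slats, leaving 39 mm before the +x posts.


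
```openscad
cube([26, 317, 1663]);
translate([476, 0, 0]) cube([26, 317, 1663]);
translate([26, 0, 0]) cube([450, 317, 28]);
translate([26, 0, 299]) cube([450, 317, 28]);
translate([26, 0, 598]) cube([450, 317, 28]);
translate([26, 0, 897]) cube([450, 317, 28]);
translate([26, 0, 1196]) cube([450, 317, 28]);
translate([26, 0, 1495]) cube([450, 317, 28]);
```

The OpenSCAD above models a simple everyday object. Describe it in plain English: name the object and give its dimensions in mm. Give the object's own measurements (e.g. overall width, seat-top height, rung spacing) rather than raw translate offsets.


An open bookshelf. Two side panels, each 26 mm thick, 317 mm deep and 1663 mm tall, stand 502 mm apart (outside-to-outside). Between them sit 6 shelves, each 28 mm thick and 317 mm deep, spanning the full gap between the sides. The bottom shelf rests on the floor (its underside at z = 0) and the clear gap between one shelf's top and the next shelf's underside is 271 mm.


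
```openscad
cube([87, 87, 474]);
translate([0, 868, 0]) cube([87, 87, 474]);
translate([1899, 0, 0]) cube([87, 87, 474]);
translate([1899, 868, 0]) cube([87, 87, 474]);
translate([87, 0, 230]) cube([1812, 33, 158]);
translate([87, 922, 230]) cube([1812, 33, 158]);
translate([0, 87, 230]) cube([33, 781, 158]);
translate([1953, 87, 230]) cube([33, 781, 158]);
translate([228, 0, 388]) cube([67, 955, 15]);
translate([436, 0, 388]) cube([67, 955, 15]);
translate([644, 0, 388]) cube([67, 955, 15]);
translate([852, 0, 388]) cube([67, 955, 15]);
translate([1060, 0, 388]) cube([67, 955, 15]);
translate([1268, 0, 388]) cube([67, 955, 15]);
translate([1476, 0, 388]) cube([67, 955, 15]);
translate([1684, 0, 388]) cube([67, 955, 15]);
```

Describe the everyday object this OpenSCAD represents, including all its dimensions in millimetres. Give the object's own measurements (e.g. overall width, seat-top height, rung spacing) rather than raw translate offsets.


A bed frame 1986 mm long (x) by 955 mm wide (y). Four 87×87 mm corner posts, 474 mm tall, at the corners of the footprint. Four rails of 33 mm thickness and 158 mm height run between adjacent posts with their undersides at z = 230 mm, their outer faces flush with the outside of the frame (the two x-running rails run between the posts' inner faces; the two y-running rails run between the posts' inner faces). 8 slats, each 67 mm wide (x) and 15 mm thick, lie across the top of the two x-running rails, running the full 955 mm width of the frame in y; along x they sit between the end posts with a 141 mm gap after the −x posts and between neighbouring slats, leaving 148 mm before the +x posts.
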